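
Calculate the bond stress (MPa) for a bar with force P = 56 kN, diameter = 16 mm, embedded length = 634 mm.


u = P / (pi * db * ld)
= 56 * 1000 / (pi * 16 * 634)
= 1.757 MPa

1.757


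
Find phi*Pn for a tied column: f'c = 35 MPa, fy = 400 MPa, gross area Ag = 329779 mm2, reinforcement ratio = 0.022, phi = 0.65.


Ast = rho * Ag = 0.022 * 329779 = 7255.138 mm2
phi*Pn = 0.65 * 0.80 * (0.85 * 35 * (329779 - 7255.138) + 400 * 7255.138) / 1000
= 6498.51 kN

6498.51


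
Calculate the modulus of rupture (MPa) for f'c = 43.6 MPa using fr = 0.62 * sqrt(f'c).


fr = 0.62 * sqrt(43.6)
= 4.094 MPa

4.094


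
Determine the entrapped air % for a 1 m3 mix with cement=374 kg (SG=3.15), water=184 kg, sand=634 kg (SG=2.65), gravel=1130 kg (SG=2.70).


Vol cement = 374 / (3.15 * 1000) = 0.11873 m3
Vol water = 184 / 1000 = 0.184 m3
Vol sand = 634 / (2.65 * 1000) = 0.239245 m3
Vol gravel = 1130 / (2.70 * 1000) = 0.418519 m3
Total solid + water volume = 0.960494 m3
Air = (1 - 0.960494) * 100 = 3.95%

3.95


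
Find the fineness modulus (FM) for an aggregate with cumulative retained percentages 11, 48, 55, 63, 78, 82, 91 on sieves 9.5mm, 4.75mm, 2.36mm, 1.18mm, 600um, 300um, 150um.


FM = sum(cumulative % retained) / 100
= 428 / 100
= 4.28

4.28


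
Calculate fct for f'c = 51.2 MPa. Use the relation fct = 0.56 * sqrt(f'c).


fct = 0.56 * sqrt(51.2)
= 0.56 * 7.155
= 4.007 MPa

4.007


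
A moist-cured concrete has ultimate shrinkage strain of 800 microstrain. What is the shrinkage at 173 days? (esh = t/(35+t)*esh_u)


esh(173) = 173 / (35 + 173) * 800
= 173 / 208 * 800
= 665.4 microstrain

665.4


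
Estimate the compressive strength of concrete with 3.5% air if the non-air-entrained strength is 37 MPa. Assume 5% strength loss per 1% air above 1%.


Strength loss = (3.5 - 1) * 5 = 12.5%
f'c = 37 * (1 - 12.5/100)
= 32.38 MPa

32.38


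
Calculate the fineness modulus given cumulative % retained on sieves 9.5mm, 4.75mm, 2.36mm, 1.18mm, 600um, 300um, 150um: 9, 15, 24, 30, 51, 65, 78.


FM = sum(cumulative % retained) / 100
= 272 / 100
= 2.72

2.72


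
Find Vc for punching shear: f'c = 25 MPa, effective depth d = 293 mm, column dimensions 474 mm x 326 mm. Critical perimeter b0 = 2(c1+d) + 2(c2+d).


b0 = 2*(474 + 293) + 2*(326 + 293) = 2772 mm
Vc = 0.33 * sqrt(25) * 2772 * 293 / 1000
= 1340.12 kN

1340.12


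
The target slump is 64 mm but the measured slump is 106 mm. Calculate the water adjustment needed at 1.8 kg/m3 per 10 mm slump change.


Difference = 64 - 106 = -42 mm
Water adjustment = -42 * 1.8 / 10 = -7.6 kg/m3

-7.6


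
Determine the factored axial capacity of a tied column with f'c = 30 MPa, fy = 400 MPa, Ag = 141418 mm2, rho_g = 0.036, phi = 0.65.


Ast = rho * Ag = 0.036 * 141418 = 5091.048 mm2
phi*Pn = 0.65 * 0.80 * (0.85 * 30 * (141418 - 5091.048) + 400 * 5091.048) / 1000
= 2866.63 kN

2866.63


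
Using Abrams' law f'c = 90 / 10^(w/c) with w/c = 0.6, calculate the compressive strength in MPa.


f'c = 90 / 10^0.6
= 90 / 3.981
= 22.61 MPa

22.61


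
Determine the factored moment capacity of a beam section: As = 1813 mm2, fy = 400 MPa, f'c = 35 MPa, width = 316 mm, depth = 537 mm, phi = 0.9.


a = As * fy / (0.85 * f'c * b)
= 1813 * 400 / (0.85 * 35 * 316)
= 77.1407 mm
Mn = As * fy * (d - a/2) / 10^6
= 361.4612 kN-m
phi*Mn = 0.9 * 361.4612 = 325.32 kN-m

325.32


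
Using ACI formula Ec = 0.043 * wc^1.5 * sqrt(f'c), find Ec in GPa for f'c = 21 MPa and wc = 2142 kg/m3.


Ec = 0.043 * 2142^1.5 * sqrt(21) / 1000
= 19.53 GPa

19.53


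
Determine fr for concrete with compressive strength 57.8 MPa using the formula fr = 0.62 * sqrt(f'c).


fr = 0.62 * sqrt(57.8)
= 4.714 MPa

4.714


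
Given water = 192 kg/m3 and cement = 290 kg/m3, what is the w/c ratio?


w/c = water / cement
w/c = 192 / 290 = 0.662

0.662


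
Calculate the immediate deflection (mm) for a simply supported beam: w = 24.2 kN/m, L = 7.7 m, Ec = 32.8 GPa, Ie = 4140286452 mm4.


Convert: L = 7.7 m = 7700 mm, Ec = 32.8 GPa = 32800 MPa
delta = 5 * 24.2 * 7700^4 / (384 * 32800 * 4140286452)
= 8.16 mm

8.16


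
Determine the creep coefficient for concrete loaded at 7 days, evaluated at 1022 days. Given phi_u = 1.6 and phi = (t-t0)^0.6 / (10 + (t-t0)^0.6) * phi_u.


dt = 1022 - 7 = 1015
phi = 1015^0.6 / (10 + 1015^0.6) * 1.6
= 1.383

1.383


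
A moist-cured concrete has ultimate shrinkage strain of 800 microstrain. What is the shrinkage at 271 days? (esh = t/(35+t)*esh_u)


esh(271) = 271 / (35 + 271) * 800
= 271 / 306 * 800
= 708.5 microstrain

708.5


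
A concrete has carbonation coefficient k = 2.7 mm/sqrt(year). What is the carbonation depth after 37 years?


depth = k * sqrt(t)
= 2.7 * sqrt(37)
= 16.42 mm

16.42


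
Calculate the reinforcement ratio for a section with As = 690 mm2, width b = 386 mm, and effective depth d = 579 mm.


rho = As / (b * d)
= 690 / (386 * 579)
= 0.0031

0.0031


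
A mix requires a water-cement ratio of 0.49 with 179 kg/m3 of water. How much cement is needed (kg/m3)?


Cement = water / (w/c)
= 179 / 0.49
= 365.3 kg/m3

365.3


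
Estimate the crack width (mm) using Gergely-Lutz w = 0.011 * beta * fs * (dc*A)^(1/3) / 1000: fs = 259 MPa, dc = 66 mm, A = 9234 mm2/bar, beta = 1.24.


w = 0.011 * beta * fs * (dc * A)^(1/3) / 1000
= 0.011 * 1.24 * 259 * (66 * 9234)^(1/3) / 1000
= 0.3 mm

0.3


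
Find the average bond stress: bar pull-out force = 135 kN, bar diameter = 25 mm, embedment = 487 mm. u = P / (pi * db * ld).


u = P / (pi * db * ld)
= 135 * 1000 / (pi * 25 * 487)
= 3.53 MPa

3.53


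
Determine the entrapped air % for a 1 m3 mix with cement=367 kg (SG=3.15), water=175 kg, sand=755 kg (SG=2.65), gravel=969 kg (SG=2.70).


Vol cement = 367 / (3.15 * 1000) = 0.116508 m3
Vol water = 175 / 1000 = 0.175 m3
Vol sand = 755 / (2.65 * 1000) = 0.284906 m3
Vol gravel = 969 / (2.70 * 1000) = 0.358889 m3
Total solid + water volume = 0.935302 m3
Air = (1 - 0.935302) * 100 = 6.47%

6.47


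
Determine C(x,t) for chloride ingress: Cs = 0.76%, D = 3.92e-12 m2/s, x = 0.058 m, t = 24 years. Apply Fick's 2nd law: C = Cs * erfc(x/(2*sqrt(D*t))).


t_seconds = 24 * 365.25 * 24 * 3600 = 757382400.0 s
arg = 0.058 / (2 * sqrt(3.92e-12 * 757382400.0))
= 0.5322
erfc(0.5322) = 0.4516
C = 0.76 * 0.4516 = 0.3432%

0.3432


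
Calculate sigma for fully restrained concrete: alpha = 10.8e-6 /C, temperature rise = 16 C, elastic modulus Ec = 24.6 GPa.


sigma = alpha * dT * Ec
= 10.8e-6 * 16 * 24.6 * 1000
= 4.251 MPa

4.251


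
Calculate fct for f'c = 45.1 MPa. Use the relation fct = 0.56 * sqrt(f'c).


fct = 0.56 * sqrt(45.1)
= 0.56 * 6.716
= 3.761 MPa

3.761


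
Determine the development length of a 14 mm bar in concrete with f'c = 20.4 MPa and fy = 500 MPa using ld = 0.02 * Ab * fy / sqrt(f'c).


Ab = pi * 14^2 / 4 = 153.938 mm2
ld = 0.02 * 153.938 * 500 / sqrt(20.4)
= 340.8 mm

340.8


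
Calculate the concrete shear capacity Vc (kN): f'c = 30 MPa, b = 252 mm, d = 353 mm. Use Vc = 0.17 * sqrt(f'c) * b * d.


Vc = 0.17 * sqrt(30) * 252 * 353 / 1000
= 82.83 kN

82.83


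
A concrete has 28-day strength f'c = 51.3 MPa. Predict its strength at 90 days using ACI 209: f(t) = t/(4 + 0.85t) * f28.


f(90) = 90 / (4 + 0.85 * 90) * 51.3
= 90 / 80.5 * 51.3
= 57.35 MPa

57.35


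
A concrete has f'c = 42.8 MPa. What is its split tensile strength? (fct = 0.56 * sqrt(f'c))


fct = 0.56 * sqrt(42.8)
= 0.56 * 6.542
= 3.664 MPa

3.664


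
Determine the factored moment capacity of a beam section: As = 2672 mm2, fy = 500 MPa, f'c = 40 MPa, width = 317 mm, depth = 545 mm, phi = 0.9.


a = As * fy / (0.85 * f'c * b)
= 2672 * 500 / (0.85 * 40 * 317)
= 123.9562 mm
Mn = As * fy * (d - a/2) / 10^6
= 645.3173 kN-m
phi*Mn = 0.9 * 645.3173 = 580.79 kN-m

580.79


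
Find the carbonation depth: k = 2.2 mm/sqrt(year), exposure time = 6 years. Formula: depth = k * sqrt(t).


depth = k * sqrt(t)
= 2.2 * sqrt(6)
= 5.39 mm

5.39


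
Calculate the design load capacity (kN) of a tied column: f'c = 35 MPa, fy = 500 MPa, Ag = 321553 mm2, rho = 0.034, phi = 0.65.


Ast = rho * Ag = 0.034 * 321553 = 10932.802 mm2
phi*Pn = 0.65 * 0.80 * (0.85 * 35 * (321553 - 10932.802) + 500 * 10932.802) / 1000
= 7647.82 kN

7647.82


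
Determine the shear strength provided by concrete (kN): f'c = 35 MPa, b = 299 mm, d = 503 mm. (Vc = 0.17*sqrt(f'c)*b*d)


Vc = 0.17 * sqrt(35) * 299 * 503 / 1000
= 151.26 kN

151.26


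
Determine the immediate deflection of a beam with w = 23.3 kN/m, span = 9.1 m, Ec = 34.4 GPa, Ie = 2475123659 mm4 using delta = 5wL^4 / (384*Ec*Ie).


Convert: L = 9.1 m = 9100 mm, Ec = 34.4 GPa = 34400 MPa
delta = 5 * 23.3 * 9100^4 / (384 * 34400 * 2475123659)
= 24.43 mm

24.43


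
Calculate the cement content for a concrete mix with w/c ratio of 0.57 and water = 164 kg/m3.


Cement = water / (w/c)
= 164 / 0.57
= 287.7 kg/m3

287.7


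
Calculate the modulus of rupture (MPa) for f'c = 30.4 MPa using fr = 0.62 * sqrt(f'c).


fr = 0.62 * sqrt(30.4)
= 3.418 MPa

3.418


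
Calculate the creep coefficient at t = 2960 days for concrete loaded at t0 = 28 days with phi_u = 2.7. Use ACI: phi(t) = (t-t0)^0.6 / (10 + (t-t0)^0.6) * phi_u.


dt = 2960 - 28 = 2932
phi = 2932^0.6 / (10 + 2932^0.6) * 2.7
= 2.493

2.493


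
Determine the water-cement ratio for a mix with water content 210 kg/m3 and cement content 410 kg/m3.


w/c = water / cement
w/c = 210 / 410 = 0.512

0.512


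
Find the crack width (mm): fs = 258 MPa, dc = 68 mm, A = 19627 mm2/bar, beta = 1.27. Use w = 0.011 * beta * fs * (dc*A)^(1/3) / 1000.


w = 0.011 * beta * fs * (dc * A)^(1/3) / 1000
= 0.011 * 1.27 * 258 * (68 * 19627)^(1/3) / 1000
= 0.397 mm

0.397


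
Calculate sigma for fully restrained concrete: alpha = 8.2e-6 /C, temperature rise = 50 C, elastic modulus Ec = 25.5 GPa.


sigma = alpha * dT * Ec
= 8.2e-6 * 50 * 25.5 * 1000
= 10.455 MPa

10.455


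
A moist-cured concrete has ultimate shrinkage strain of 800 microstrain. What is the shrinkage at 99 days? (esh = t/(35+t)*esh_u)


esh(99) = 99 / (35 + 99) * 800
= 99 / 134 * 800
= 591.0 microstrain

591.0


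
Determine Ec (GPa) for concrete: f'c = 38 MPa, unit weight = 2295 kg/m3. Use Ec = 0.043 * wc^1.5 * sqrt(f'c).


Ec = 0.043 * 2295^1.5 * sqrt(38) / 1000
= 29.14 GPa

29.14


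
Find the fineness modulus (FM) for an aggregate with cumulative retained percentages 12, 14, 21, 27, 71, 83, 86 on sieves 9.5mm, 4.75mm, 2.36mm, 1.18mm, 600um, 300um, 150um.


FM = sum(cumulative % retained) / 100
= 314 / 100
= 3.14

3.14


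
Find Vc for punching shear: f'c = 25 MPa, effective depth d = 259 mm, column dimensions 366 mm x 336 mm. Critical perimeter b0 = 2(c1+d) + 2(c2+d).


b0 = 2*(366 + 259) + 2*(336 + 259) = 2440 mm
Vc = 0.33 * sqrt(25) * 2440 * 259 / 1000
= 1042.73 kN

1042.73


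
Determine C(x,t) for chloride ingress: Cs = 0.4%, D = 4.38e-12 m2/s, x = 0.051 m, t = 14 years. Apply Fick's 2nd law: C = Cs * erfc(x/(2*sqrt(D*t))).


t_seconds = 14 * 365.25 * 24 * 3600 = 441806400.0 s
arg = 0.051 / (2 * sqrt(4.38e-12 * 441806400.0))
= 0.5797
erfc(0.5797) = 0.4123
C = 0.4 * 0.4123 = 0.1649%

0.1649


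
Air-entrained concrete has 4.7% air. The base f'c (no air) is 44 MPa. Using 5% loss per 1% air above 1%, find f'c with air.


Strength loss = (4.7 - 1) * 5 = 18.5%
f'c = 44 * (1 - 18.5/100)
= 35.86 MPa

35.86


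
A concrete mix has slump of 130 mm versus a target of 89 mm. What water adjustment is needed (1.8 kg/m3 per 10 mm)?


Difference = 89 - 130 = -41 mm
Water adjustment = -41 * 1.8 / 10 = -7.4 kg/m3

-7.4


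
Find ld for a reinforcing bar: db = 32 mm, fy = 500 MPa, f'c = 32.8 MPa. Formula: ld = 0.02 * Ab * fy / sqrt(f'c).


Ab = pi * 32^2 / 4 = 804.248 mm2
ld = 0.02 * 804.248 * 500 / sqrt(32.8)
= 1404.3 mm

1404.3


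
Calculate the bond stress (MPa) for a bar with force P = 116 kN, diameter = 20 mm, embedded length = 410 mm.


u = P / (pi * db * ld)
= 116 * 1000 / (pi * 20 * 410)
= 4.503 MPa

4.503


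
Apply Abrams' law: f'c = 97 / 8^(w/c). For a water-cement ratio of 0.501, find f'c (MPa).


f'c = 97 / 8^0.501
= 97 / 2.834
= 34.22 MPa

34.22


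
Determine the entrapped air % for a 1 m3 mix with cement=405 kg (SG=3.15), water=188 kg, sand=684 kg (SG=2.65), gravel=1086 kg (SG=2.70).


Vol cement = 405 / (3.15 * 1000) = 0.128571 m3
Vol water = 188 / 1000 = 0.188 m3
Vol sand = 684 / (2.65 * 1000) = 0.258113 m3
Vol gravel = 1086 / (2.70 * 1000) = 0.402222 m3
Total solid + water volume = 0.976907 m3
Air = (1 - 0.976907) * 100 = 2.31%

2.31


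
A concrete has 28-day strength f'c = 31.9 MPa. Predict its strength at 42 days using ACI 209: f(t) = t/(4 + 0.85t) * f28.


f(42) = 42 / (4 + 0.85 * 42) * 31.9
= 42 / 39.7 * 31.9
= 33.75 MPa

33.75


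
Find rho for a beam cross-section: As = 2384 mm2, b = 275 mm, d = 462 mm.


rho = As / (b * d)
= 2384 / (275 * 462)
= 0.0188

0.0188


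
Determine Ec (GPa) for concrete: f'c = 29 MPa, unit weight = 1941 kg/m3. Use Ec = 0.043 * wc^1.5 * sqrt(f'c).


Ec = 0.043 * 1941^1.5 * sqrt(29) / 1000
= 19.8 GPa

19.8


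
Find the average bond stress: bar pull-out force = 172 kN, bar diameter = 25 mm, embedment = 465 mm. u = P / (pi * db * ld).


u = P / (pi * db * ld)
= 172 * 1000 / (pi * 25 * 465)
= 4.71 MPa

4.71


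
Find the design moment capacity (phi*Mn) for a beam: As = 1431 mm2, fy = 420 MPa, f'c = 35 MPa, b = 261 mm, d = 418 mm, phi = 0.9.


a = As * fy / (0.85 * f'c * b)
= 1431 * 420 / (0.85 * 35 * 261)
= 77.4037 mm
Mn = As * fy * (d - a/2) / 10^6
= 227.9658 kN-m
phi*Mn = 0.9 * 227.9658 = 205.17 kN-m

205.17


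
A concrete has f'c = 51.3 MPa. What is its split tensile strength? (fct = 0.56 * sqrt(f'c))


fct = 0.56 * sqrt(51.3)
= 0.56 * 7.162
= 4.011 MPa

4.011


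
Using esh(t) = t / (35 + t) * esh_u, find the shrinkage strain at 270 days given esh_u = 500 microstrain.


esh(270) = 270 / (35 + 270) * 500
= 270 / 305 * 500
= 442.6 microstrain

442.6


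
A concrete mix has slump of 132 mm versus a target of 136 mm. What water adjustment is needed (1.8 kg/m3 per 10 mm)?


Difference = 136 - 132 = 4 mm
Water adjustment = 4 * 1.8 / 10 = 0.7 kg/m3

0.7


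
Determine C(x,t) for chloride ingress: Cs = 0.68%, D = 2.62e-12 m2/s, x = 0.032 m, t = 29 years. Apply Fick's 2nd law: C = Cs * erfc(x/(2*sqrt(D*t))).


t_seconds = 29 * 365.25 * 24 * 3600 = 915170400.0 s
arg = 0.032 / (2 * sqrt(2.62e-12 * 915170400.0))
= 0.3268
erfc(0.3268) = 0.644
C = 0.68 * 0.644 = 0.4379%

0.4379


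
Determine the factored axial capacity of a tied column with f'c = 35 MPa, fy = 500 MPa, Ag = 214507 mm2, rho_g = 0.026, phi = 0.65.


Ast = rho * Ag = 0.026 * 214507 = 5577.182 mm2
phi*Pn = 0.65 * 0.80 * (0.85 * 35 * (214507 - 5577.182) + 500 * 5577.182) / 1000
= 4682.21 kN

4682.21


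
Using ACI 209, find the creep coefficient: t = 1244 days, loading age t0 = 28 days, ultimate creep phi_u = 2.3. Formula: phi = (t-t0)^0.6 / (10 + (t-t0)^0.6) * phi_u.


dt = 1244 - 28 = 1216
phi = 1216^0.6 / (10 + 1216^0.6) * 2.3
= 2.016

2.016


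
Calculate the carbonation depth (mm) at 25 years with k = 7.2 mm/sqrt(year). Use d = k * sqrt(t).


depth = k * sqrt(t)
= 7.2 * sqrt(25)
= 36.0 mm

36.0


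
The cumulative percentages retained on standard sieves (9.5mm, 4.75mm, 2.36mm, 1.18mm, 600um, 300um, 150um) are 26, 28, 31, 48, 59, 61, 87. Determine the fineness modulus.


FM = sum(cumulative % retained) / 100
= 340 / 100
= 3.4

3.4


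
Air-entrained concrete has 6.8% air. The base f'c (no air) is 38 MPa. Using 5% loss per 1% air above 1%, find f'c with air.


Strength loss = (6.8 - 1) * 5 = 29.0%
f'c = 38 * (1 - 29.0/100)
= 26.98 MPa

26.98


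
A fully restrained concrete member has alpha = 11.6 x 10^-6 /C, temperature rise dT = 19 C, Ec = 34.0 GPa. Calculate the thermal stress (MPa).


sigma = alpha * dT * Ec
= 11.6e-6 * 19 * 34.0 * 1000
= 7.494 MPa

7.494


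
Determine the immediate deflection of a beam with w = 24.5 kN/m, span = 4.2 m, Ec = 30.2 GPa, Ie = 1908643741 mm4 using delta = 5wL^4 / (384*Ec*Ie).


Convert: L = 4.2 m = 4200 mm, Ec = 30.2 GPa = 30200 MPa
delta = 5 * 24.5 * 4200^4 / (384 * 30200 * 1908643741)
= 1.72 mm

1.72


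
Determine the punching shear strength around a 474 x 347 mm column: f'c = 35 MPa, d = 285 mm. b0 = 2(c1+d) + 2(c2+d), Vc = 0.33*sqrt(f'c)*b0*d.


b0 = 2*(474 + 285) + 2*(347 + 285) = 2782 mm
Vc = 0.33 * sqrt(35) * 2782 * 285 / 1000
= 1547.93 kN

1547.93


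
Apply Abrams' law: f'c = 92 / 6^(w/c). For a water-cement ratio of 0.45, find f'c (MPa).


f'c = 92 / 6^0.45
= 92 / 2.24
= 41.08 MPa

41.08


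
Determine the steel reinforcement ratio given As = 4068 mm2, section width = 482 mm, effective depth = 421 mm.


rho = As / (b * d)
= 4068 / (482 * 421)
= 0.02

0.02


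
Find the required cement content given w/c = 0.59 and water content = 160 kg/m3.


Cement = water / (w/c)
= 160 / 0.59
= 271.2 kg/m3

271.2


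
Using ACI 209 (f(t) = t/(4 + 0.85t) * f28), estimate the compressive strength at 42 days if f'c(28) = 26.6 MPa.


f(42) = 42 / (4 + 0.85 * 42) * 26.6
= 42 / 39.7 * 26.6
= 28.14 MPa

28.14


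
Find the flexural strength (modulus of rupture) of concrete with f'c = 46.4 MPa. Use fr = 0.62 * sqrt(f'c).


fr = 0.62 * sqrt(46.4)
= 4.223 MPa

4.223


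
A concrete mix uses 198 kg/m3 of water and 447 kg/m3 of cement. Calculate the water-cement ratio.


w/c = water / cement
w/c = 198 / 447 = 0.443

0.443


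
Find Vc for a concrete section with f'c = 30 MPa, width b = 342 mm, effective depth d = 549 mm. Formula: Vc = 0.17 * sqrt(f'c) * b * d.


Vc = 0.17 * sqrt(30) * 342 * 549 / 1000
= 174.83 kN

174.83


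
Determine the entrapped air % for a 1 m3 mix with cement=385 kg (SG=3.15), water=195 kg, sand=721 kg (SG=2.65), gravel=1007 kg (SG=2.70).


Vol cement = 385 / (3.15 * 1000) = 0.122222 m3
Vol water = 195 / 1000 = 0.195 m3
Vol sand = 721 / (2.65 * 1000) = 0.272075 m3
Vol gravel = 1007 / (2.70 * 1000) = 0.372963 m3
Total solid + water volume = 0.962261 m3
Air = (1 - 0.962261) * 100 = 3.77%

3.77


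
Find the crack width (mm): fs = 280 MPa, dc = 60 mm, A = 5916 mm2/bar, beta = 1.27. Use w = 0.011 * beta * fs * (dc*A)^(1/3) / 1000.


w = 0.011 * beta * fs * (dc * A)^(1/3) / 1000
= 0.011 * 1.27 * 280 * (60 * 5916)^(1/3) / 1000
= 0.277 mm

0.277


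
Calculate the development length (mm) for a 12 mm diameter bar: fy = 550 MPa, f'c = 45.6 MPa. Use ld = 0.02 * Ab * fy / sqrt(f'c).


Ab = pi * 12^2 / 4 = 113.097 mm2
ld = 0.02 * 113.097 * 550 / sqrt(45.6)
= 184.2 mm

184.2


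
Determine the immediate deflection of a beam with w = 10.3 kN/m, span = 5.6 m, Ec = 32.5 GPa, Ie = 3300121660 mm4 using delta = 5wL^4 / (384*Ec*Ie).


Convert: L = 5.6 m = 5600 mm, Ec = 32.5 GPa = 32500 MPa
delta = 5 * 10.3 * 5600^4 / (384 * 32500 * 3300121660)
= 1.23 mm

1.23


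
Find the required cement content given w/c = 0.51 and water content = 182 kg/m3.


Cement = water / (w/c)
= 182 / 0.51
= 356.9 kg/m3

356.9


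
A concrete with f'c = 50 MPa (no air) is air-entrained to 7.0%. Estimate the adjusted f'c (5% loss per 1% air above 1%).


Strength loss = (7.0 - 1) * 5 = 30.0%
f'c = 50 * (1 - 30.0/100)
= 35.0 MPa

35.0


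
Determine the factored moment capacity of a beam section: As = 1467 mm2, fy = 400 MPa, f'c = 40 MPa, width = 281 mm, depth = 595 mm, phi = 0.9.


a = As * fy / (0.85 * f'c * b)
= 1467 * 400 / (0.85 * 40 * 281)
= 61.4193 mm
Mn = As * fy * (d - a/2) / 10^6
= 331.1256 kN-m
phi*Mn = 0.9 * 331.1256 = 298.01 kN-m

298.01


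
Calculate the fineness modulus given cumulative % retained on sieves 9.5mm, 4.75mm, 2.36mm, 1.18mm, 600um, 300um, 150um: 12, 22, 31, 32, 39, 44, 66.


FM = sum(cumulative % retained) / 100
= 246 / 100
= 2.46

2.46


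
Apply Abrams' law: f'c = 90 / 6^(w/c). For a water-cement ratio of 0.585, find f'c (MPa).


f'c = 90 / 6^0.585
= 90 / 2.852
= 31.55 MPa

31.55


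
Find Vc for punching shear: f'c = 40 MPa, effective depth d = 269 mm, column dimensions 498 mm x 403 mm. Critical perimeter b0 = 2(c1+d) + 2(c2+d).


b0 = 2*(498 + 269) + 2*(403 + 269) = 2878 mm
Vc = 0.33 * sqrt(40) * 2878 * 269 / 1000
= 1615.8 kN

1615.8


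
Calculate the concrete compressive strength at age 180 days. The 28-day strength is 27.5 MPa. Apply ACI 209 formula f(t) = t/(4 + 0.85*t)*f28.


f(180) = 180 / (4 + 0.85 * 180) * 27.5
= 180 / 157.0 * 27.5
= 31.53 MPa

31.53


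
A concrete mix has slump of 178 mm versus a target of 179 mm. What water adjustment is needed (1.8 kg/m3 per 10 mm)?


Difference = 179 - 178 = 1 mm
Water adjustment = 1 * 1.8 / 10 = 0.2 kg/m3

0.2


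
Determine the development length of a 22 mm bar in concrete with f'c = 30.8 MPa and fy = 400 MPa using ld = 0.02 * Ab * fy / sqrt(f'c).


Ab = pi * 22^2 / 4 = 380.133 mm2
ld = 0.02 * 380.133 * 400 / sqrt(30.8)
= 548.0 mm

548.0


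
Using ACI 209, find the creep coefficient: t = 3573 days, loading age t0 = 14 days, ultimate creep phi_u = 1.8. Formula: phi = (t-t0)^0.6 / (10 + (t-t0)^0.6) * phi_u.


dt = 3573 - 14 = 3559
phi = 3559^0.6 / (10 + 3559^0.6) * 1.8
= 1.676

1.676


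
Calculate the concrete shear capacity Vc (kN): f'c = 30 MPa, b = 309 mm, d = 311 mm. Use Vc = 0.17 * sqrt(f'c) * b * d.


Vc = 0.17 * sqrt(30) * 309 * 311 / 1000
= 89.48 kN

89.48


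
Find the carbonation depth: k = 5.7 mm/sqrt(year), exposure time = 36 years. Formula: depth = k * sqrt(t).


depth = k * sqrt(t)
= 5.7 * sqrt(36)
= 34.2 mm

34.2


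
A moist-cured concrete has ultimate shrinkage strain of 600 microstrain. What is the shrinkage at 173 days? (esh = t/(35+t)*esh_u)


esh(173) = 173 / (35 + 173) * 600
= 173 / 208 * 600
= 499.0 microstrain

499.0


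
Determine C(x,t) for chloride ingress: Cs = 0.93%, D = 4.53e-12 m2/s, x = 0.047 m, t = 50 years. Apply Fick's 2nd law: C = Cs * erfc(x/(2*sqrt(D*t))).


t_seconds = 50 * 365.25 * 24 * 3600 = 1577880000.0 s
arg = 0.047 / (2 * sqrt(4.53e-12 * 1577880000.0))
= 0.278
erfc(0.278) = 0.6942
C = 0.93 * 0.6942 = 0.6457%

0.6457


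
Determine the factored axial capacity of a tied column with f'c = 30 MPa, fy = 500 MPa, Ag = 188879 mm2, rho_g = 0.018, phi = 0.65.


Ast = rho * Ag = 0.018 * 188879 = 3399.822 mm2
phi*Pn = 0.65 * 0.80 * (0.85 * 30 * (188879 - 3399.822) + 500 * 3399.822) / 1000
= 3343.41 kN

3343.41


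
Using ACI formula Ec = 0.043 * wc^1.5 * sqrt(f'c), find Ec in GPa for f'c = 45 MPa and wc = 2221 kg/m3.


Ec = 0.043 * 2221^1.5 * sqrt(45) / 1000
= 30.19 GPa

30.19


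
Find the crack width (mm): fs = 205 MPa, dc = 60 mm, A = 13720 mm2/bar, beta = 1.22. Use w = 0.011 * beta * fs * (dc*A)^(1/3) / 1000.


w = 0.011 * beta * fs * (dc * A)^(1/3) / 1000
= 0.011 * 1.22 * 205 * (60 * 13720)^(1/3) / 1000
= 0.258 mm

0.258


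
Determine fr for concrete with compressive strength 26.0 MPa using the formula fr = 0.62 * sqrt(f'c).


fr = 0.62 * sqrt(26.0)
= 3.161 MPa

3.161


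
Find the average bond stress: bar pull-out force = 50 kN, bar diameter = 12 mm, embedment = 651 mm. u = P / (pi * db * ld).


u = P / (pi * db * ld)
= 50 * 1000 / (pi * 12 * 651)
= 2.037 MPa

2.037


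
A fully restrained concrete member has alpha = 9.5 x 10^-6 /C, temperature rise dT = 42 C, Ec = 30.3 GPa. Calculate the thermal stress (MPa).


sigma = alpha * dT * Ec
= 9.5e-6 * 42 * 30.3 * 1000
= 12.09 MPa

12.09


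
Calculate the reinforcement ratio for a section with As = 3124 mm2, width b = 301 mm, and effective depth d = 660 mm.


rho = As / (b * d)
= 3124 / (301 * 660)
= 0.0157

0.0157


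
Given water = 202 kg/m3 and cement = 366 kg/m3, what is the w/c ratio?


w/c = water / cement
w/c = 202 / 366 = 0.552

0.552


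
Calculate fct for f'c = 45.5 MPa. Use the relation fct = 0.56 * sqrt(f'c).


fct = 0.56 * sqrt(45.5)
= 0.56 * 6.745
= 3.777 MPa

3.777


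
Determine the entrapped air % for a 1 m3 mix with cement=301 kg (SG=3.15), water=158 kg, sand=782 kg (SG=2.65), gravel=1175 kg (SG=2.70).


Vol cement = 301 / (3.15 * 1000) = 0.095556 m3
Vol water = 158 / 1000 = 0.158 m3
Vol sand = 782 / (2.65 * 1000) = 0.295094 m3
Vol gravel = 1175 / (2.70 * 1000) = 0.435185 m3
Total solid + water volume = 0.983835 m3
Air = (1 - 0.983835) * 100 = 1.62%

1.62


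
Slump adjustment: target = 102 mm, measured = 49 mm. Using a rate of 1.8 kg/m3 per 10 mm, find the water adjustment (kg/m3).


Difference = 102 - 49 = 53 mm
Water adjustment = 53 * 1.8 / 10 = 9.5 kg/m3

9.5


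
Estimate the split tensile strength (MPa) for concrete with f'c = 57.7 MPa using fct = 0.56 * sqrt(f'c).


fct = 0.56 * sqrt(57.7)
= 0.56 * 7.596
= 4.254 MPa

4.254


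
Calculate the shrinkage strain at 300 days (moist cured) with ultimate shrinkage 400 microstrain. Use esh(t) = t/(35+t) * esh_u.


esh(300) = 300 / (35 + 300) * 400
= 300 / 335 * 400
= 358.2 microstrain

358.2


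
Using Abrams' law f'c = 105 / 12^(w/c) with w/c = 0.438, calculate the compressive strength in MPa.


f'c = 105 / 12^0.438
= 105 / 2.969
= 35.36 MPa

35.36


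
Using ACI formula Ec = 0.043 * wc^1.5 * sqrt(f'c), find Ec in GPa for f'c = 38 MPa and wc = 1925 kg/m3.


Ec = 0.043 * 1925^1.5 * sqrt(38) / 1000
= 22.39 GPa

22.39


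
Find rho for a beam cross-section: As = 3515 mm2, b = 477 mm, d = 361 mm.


rho = As / (b * d)
= 3515 / (477 * 361)
= 0.0204

0.0204


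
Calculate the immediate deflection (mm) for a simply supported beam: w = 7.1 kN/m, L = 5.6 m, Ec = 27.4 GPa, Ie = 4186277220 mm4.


Convert: L = 5.6 m = 5600 mm, Ec = 27.4 GPa = 27400 MPa
delta = 5 * 7.1 * 5600^4 / (384 * 27400 * 4186277220)
= 0.79 mm

0.79


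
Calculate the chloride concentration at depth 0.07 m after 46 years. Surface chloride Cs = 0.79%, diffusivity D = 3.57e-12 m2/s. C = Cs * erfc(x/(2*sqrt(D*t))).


t_seconds = 46 * 365.25 * 24 * 3600 = 1451649600.0 s
arg = 0.07 / (2 * sqrt(3.57e-12 * 1451649600.0))
= 0.4862
erfc(0.4862) = 0.4917
C = 0.79 * 0.4917 = 0.3885%

0.3885


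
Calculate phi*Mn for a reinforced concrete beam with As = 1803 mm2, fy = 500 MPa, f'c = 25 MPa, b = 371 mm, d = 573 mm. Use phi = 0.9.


a = As * fy / (0.85 * f'c * b)
= 1803 * 500 / (0.85 * 25 * 371)
= 114.3491 mm
Mn = As * fy * (d - a/2) / 10^6
= 465.0166 kN-m
phi*Mn = 0.9 * 465.0166 = 418.51 kN-m

418.51


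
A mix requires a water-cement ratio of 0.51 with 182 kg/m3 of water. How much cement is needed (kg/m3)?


Cement = water / (w/c)
= 182 / 0.51
= 356.9 kg/m3

356.9


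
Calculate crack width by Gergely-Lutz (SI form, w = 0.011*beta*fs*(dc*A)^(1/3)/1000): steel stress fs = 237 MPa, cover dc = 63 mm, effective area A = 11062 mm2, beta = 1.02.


w = 0.011 * beta * fs * (dc * A)^(1/3) / 1000
= 0.011 * 1.02 * 237 * (63 * 11062)^(1/3) / 1000
= 0.236 mm

0.236


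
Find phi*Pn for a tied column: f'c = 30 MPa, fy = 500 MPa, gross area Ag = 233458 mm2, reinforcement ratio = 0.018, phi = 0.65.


Ast = rho * Ag = 0.018 * 233458 = 4202.244 mm2
phi*Pn = 0.65 * 0.80 * (0.85 * 30 * (233458 - 4202.244) + 500 * 4202.244) / 1000
= 4132.51 kN

4132.51


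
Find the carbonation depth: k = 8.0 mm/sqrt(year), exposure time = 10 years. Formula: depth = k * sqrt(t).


depth = k * sqrt(t)
= 8.0 * sqrt(10)
= 25.3 mm

25.3


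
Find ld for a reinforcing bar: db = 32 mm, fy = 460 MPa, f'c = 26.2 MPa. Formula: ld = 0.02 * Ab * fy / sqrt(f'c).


Ab = pi * 32^2 / 4 = 804.248 mm2
ld = 0.02 * 804.248 * 460 / sqrt(26.2)
= 1445.5 mm

1445.5


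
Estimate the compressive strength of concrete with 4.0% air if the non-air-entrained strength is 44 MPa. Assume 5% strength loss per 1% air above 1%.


Strength loss = (4.0 - 1) * 5 = 15.0%
f'c = 44 * (1 - 15.0/100)
= 37.4 MPa

37.4


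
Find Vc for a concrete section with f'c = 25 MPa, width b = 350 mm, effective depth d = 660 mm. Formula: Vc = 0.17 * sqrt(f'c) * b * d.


Vc = 0.17 * sqrt(25) * 350 * 660 / 1000
= 196.35 kN

196.35


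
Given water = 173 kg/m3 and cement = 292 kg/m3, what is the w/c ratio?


w/c = water / cement
w/c = 173 / 292 = 0.592

0.592


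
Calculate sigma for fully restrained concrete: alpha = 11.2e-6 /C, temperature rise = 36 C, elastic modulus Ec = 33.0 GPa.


sigma = alpha * dT * Ec
= 11.2e-6 * 36 * 33.0 * 1000
= 13.306 MPa

13.306


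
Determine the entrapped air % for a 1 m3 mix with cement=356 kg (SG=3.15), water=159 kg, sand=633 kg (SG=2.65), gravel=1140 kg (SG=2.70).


Vol cement = 356 / (3.15 * 1000) = 0.113016 m3
Vol water = 159 / 1000 = 0.159 m3
Vol sand = 633 / (2.65 * 1000) = 0.238868 m3
Vol gravel = 1140 / (2.70 * 1000) = 0.422222 m3
Total solid + water volume = 0.933106 m3
Air = (1 - 0.933106) * 100 = 6.69%

6.69


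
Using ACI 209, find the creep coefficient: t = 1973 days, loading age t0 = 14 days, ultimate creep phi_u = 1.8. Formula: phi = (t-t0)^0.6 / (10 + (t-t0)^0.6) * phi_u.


dt = 1973 - 14 = 1959
phi = 1959^0.6 / (10 + 1959^0.6) * 1.8
= 1.628

1.628


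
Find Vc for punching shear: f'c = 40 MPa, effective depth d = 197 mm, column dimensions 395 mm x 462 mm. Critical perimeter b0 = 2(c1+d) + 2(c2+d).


b0 = 2*(395 + 197) + 2*(462 + 197) = 2502 mm
Vc = 0.33 * sqrt(40) * 2502 * 197 / 1000
= 1028.72 kN

1028.72


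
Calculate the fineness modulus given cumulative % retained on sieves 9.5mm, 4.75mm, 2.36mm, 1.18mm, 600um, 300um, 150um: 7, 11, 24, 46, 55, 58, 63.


FM = sum(cumulative % retained) / 100
= 264 / 100
= 2.64

2.64


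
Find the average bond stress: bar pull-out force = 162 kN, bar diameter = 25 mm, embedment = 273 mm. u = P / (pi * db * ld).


u = P / (pi * db * ld)
= 162 * 1000 / (pi * 25 * 273)
= 7.555 MPa

7.555


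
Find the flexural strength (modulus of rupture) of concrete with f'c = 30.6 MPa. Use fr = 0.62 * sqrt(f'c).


fr = 0.62 * sqrt(30.6)
= 3.43 MPa

3.43


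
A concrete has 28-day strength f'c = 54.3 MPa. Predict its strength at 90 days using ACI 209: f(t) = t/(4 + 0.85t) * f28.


f(90) = 90 / (4 + 0.85 * 90) * 54.3
= 90 / 80.5 * 54.3
= 60.71 MPa

60.71


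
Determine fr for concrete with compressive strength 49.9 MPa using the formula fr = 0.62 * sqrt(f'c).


fr = 0.62 * sqrt(49.9)
= 4.38 MPa

4.38


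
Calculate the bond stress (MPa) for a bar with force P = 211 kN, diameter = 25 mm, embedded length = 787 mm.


u = P / (pi * db * ld)
= 211 * 1000 / (pi * 25 * 787)
= 3.414 MPa

3.414


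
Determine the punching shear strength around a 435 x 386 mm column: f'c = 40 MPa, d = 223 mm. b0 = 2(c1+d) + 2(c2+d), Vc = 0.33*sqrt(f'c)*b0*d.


b0 = 2*(435 + 223) + 2*(386 + 223) = 2534 mm
Vc = 0.33 * sqrt(40) * 2534 * 223 / 1000
= 1179.38 kN

1179.38


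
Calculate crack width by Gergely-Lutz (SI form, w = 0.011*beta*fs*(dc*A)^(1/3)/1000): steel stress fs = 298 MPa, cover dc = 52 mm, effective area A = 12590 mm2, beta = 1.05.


w = 0.011 * beta * fs * (dc * A)^(1/3) / 1000
= 0.011 * 1.05 * 298 * (52 * 12590)^(1/3) / 1000
= 0.299 mm

0.299


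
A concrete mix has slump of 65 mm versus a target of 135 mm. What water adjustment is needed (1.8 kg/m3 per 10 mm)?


Difference = 135 - 65 = 70 mm
Water adjustment = 70 * 1.8 / 10 = 12.6 kg/m3

12.6


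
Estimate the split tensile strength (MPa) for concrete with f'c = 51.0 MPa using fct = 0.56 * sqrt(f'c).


fct = 0.56 * sqrt(51.0)
= 0.56 * 7.141
= 3.999 MPa

3.999


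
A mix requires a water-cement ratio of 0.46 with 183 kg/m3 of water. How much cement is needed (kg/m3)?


Cement = water / (w/c)
= 183 / 0.46
= 397.8 kg/m3

397.8


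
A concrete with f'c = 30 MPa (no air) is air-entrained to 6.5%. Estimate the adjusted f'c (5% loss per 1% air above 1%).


Strength loss = (6.5 - 1) * 5 = 27.5%
f'c = 30 * (1 - 27.5/100)
= 21.75 MPa

21.75


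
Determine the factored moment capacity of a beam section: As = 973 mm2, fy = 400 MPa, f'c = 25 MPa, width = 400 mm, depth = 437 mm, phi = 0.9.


a = As * fy / (0.85 * f'c * b)
= 973 * 400 / (0.85 * 25 * 400)
= 45.7882 mm
Mn = As * fy * (d - a/2) / 10^6
= 161.17 kN-m
phi*Mn = 0.9 * 161.17 = 145.05 kN-m

145.05


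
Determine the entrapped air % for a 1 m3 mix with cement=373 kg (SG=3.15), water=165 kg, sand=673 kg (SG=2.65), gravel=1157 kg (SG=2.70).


Vol cement = 373 / (3.15 * 1000) = 0.118413 m3
Vol water = 165 / 1000 = 0.165 m3
Vol sand = 673 / (2.65 * 1000) = 0.253962 m3
Vol gravel = 1157 / (2.70 * 1000) = 0.428519 m3
Total solid + water volume = 0.965893 m3
Air = (1 - 0.965893) * 100 = 3.41%

3.41


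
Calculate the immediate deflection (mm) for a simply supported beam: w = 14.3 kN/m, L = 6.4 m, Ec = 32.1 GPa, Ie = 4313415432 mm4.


Convert: L = 6.4 m = 6400 mm, Ec = 32.1 GPa = 32100 MPa
delta = 5 * 14.3 * 6400^4 / (384 * 32100 * 4313415432)
= 2.26 mm

2.26


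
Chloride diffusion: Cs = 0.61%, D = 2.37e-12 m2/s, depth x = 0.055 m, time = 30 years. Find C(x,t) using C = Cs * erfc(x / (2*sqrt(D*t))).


t_seconds = 30 * 365.25 * 24 * 3600 = 946728000.0 s
arg = 0.055 / (2 * sqrt(2.37e-12 * 946728000.0))
= 0.5806
erfc(0.5806) = 0.4116
C = 0.61 * 0.4116 = 0.2511%

0.2511


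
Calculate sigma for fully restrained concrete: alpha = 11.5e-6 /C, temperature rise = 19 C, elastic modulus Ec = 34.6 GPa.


sigma = alpha * dT * Ec
= 11.5e-6 * 19 * 34.6 * 1000
= 7.56 MPa

7.56


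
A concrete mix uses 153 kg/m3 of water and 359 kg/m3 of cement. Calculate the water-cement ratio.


w/c = water / cement
w/c = 153 / 359 = 0.426

0.426


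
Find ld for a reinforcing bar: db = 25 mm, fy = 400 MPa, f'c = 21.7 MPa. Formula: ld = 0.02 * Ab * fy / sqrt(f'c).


Ab = pi * 25^2 / 4 = 490.874 mm2
ld = 0.02 * 490.874 * 400 / sqrt(21.7)
= 843.0 mm

843.0


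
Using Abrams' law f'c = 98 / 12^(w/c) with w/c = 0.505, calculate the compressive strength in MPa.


f'c = 98 / 12^0.505
= 98 / 3.507
= 27.94 MPa

27.94


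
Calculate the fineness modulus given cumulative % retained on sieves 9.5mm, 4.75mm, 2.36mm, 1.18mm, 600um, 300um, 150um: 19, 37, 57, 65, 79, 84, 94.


FM = sum(cumulative % retained) / 100
= 435 / 100
= 4.35

4.35


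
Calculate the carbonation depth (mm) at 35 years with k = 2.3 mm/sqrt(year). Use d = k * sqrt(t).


depth = k * sqrt(t)
= 2.3 * sqrt(35)
= 13.61 mm

13.61


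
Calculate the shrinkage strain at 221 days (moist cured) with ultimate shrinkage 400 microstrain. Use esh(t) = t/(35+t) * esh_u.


esh(221) = 221 / (35 + 221) * 400
= 221 / 256 * 400
= 345.3 microstrain

345.3


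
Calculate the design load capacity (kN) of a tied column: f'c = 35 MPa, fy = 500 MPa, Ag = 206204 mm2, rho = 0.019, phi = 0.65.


Ast = rho * Ag = 0.019 * 206204 = 3917.876 mm2
phi*Pn = 0.65 * 0.80 * (0.85 * 35 * (206204 - 3917.876) + 500 * 3917.876) / 1000
= 4148.01 kN

4148.01


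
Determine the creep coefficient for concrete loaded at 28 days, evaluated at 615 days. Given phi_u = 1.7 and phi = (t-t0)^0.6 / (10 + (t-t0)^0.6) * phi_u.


dt = 615 - 28 = 587
phi = 587^0.6 / (10 + 587^0.6) * 1.7
= 1.396

1.396


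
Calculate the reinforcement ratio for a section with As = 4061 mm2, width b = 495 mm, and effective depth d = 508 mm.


rho = As / (b * d)
= 4061 / (495 * 508)
= 0.0161

0.0161


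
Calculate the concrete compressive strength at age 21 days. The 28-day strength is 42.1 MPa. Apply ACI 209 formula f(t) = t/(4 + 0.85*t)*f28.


f(21) = 21 / (4 + 0.85 * 21) * 42.1
= 21 / 21.85 * 42.1
= 40.46 MPa

40.46


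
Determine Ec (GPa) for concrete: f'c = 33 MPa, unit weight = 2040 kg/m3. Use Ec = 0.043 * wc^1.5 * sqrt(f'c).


Ec = 0.043 * 2040^1.5 * sqrt(33) / 1000
= 22.76 GPa

22.76


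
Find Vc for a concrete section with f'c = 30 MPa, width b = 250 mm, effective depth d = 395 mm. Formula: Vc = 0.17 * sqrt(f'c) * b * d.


Vc = 0.17 * sqrt(30) * 250 * 395 / 1000
= 91.95 kN

91.95


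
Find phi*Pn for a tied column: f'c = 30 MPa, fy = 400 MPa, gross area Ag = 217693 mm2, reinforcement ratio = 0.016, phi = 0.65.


Ast = rho * Ag = 0.016 * 217693 = 3483.088 mm2
phi*Pn = 0.65 * 0.80 * (0.85 * 30 * (217693 - 3483.088) + 400 * 3483.088) / 1000
= 3564.91 kN

3564.91


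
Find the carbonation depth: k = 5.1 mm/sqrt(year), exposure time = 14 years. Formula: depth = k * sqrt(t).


depth = k * sqrt(t)
= 5.1 * sqrt(14)
= 19.08 mm

19.08


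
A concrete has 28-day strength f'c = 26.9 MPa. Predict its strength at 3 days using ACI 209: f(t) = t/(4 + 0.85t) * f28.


f(3) = 3 / (4 + 0.85 * 3) * 26.9
= 3 / 6.55 * 26.9
= 12.32 MPa

12.32


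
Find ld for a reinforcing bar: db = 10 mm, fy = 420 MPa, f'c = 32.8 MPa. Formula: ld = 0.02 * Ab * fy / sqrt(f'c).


Ab = pi * 10^2 / 4 = 78.54 mm2
ld = 0.02 * 78.54 * 420 / sqrt(32.8)
= 115.2 mm

115.2


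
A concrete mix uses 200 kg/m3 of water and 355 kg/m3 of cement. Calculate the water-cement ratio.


w/c = water / cement
w/c = 200 / 355 = 0.563

0.563


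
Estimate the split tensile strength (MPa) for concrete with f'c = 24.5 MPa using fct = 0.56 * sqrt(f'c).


fct = 0.56 * sqrt(24.5)
= 0.56 * 4.95
= 2.772 MPa

2.772


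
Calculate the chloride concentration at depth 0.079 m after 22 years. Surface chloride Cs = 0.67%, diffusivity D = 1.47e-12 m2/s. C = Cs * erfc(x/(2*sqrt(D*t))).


t_seconds = 22 * 365.25 * 24 * 3600 = 694267200.0 s
arg = 0.079 / (2 * sqrt(1.47e-12 * 694267200.0))
= 1.2364
erfc(1.2364) = 0.0804
C = 0.67 * 0.0804 = 0.0538%

0.0538


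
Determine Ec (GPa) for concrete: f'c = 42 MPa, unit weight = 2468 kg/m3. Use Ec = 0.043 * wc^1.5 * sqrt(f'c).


Ec = 0.043 * 2468^1.5 * sqrt(42) / 1000
= 34.17 GPa

34.17


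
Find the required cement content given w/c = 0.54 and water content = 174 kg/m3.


Cement = water / (w/c)
= 174 / 0.54
= 322.2 kg/m3

322.2


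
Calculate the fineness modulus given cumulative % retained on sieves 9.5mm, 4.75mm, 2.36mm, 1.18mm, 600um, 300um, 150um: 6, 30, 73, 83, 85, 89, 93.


FM = sum(cumulative % retained) / 100
= 459 / 100
= 4.59

4.59


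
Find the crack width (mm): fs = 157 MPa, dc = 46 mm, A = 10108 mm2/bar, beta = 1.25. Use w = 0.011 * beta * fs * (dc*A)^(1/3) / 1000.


w = 0.011 * beta * fs * (dc * A)^(1/3) / 1000
= 0.011 * 1.25 * 157 * (46 * 10108)^(1/3) / 1000
= 0.167 mm

0.167


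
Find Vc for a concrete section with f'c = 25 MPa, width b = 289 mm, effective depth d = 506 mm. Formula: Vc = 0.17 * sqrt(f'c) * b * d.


Vc = 0.17 * sqrt(25) * 289 * 506 / 1000
= 124.3 kN

124.3


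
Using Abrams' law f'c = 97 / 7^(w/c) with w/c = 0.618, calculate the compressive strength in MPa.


f'c = 97 / 7^0.618
= 97 / 3.329
= 29.14 MPa

29.14


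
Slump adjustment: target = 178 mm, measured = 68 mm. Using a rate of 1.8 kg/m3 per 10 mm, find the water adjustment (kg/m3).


Difference = 178 - 68 = 110 mm
Water adjustment = 110 * 1.8 / 10 = 19.8 kg/m3

19.8


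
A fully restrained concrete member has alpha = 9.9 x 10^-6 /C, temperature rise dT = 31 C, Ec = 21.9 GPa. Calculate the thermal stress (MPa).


sigma = alpha * dT * Ec
= 9.9e-6 * 31 * 21.9 * 1000
= 6.721 MPa

6.721


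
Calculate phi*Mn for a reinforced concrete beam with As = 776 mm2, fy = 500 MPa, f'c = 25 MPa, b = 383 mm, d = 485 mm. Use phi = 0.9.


a = As * fy / (0.85 * f'c * b)
= 776 * 500 / (0.85 * 25 * 383)
= 47.6732 mm
Mn = As * fy * (d - a/2) / 10^6
= 178.9314 kN-m
phi*Mn = 0.9 * 178.9314 = 161.04 kN-m

161.04


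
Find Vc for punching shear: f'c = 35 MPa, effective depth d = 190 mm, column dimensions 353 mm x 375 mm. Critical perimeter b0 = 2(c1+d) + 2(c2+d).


b0 = 2*(353 + 190) + 2*(375 + 190) = 2216 mm
Vc = 0.33 * sqrt(35) * 2216 * 190 / 1000
= 822.0 kN

822.0


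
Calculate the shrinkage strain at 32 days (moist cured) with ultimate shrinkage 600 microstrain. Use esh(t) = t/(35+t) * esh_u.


esh(32) = 32 / (35 + 32) * 600
= 32 / 67 * 600
= 286.6 microstrain

286.6
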